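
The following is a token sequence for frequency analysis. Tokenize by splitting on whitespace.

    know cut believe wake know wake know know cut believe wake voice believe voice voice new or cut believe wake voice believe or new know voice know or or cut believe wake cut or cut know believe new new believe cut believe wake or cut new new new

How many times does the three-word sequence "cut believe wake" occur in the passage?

5

Scanning the 46 overlapping trigram windows for "cut believe wake":
  position 2–4: cut believe wake
  position 9–11: cut believe wake
  position 18–20: cut believe wake
  position 30–32: cut believe wake
  position 41–43: cut believe wake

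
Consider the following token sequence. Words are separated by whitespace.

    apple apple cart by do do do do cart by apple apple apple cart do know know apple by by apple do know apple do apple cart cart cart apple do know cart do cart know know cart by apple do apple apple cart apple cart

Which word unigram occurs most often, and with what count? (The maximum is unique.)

Unigram frequencies (highest first):
  apple: 14
  cart: 11
  do: 10
  know: 6
  by: 5

"apple", 14 times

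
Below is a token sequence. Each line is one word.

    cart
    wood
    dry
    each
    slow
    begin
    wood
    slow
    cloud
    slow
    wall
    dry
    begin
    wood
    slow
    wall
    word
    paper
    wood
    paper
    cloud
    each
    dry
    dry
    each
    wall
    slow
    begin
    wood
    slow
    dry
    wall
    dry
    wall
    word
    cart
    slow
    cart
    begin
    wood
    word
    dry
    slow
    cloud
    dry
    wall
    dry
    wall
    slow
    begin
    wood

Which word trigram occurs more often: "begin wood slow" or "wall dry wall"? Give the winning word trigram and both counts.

"begin wood slow" (3 vs 2)

"begin wood slow": 3 occurrences
"wall dry wall": 2 occurrences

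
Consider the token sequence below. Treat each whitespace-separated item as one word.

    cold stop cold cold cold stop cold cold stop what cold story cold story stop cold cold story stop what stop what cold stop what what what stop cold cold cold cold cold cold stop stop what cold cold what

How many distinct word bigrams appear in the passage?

12

40 tokens → 39 bigram windows in total.
Repeated bigrams (each contributes count−1 duplicates):
  cold cold: 10
  cold stop: 5
  stop what: 5
  stop cold: 4
  cold story: 3
  what cold: 3
  story stop: 2
  what stop: 2
  … (1 more repeated)
27 duplicate windows → 39 − 27 = 12 distinct.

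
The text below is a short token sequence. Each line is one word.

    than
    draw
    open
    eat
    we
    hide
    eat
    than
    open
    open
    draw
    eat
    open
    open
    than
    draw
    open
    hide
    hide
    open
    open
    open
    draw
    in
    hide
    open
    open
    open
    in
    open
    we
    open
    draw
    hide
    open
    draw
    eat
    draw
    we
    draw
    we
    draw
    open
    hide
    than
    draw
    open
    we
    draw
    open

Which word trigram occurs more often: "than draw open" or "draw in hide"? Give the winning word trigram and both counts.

"than draw open" (3 vs 1)

"than draw open": 3 occurrences
"draw in hide": 1 occurrence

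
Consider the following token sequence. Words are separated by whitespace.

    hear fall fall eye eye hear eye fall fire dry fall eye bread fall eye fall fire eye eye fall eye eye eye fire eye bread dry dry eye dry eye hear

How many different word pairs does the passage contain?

32 tokens → 31 bigram windows in total.
Repeated bigrams (each contributes count−1 duplicates):
  eye eye: 4
  fall eye: 4
  eye fall: 3
  dry eye: 2
  eye bread: 2
  eye hear: 2
  fall fire: 2
  fire eye: 2
13 duplicate windows → 31 − 13 = 18 distinct.

18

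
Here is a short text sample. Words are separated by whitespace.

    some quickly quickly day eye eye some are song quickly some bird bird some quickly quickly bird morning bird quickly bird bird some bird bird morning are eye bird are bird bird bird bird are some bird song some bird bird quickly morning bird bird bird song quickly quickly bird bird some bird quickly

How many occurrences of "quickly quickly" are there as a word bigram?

Scanning the 53 overlapping bigram windows for "quickly quickly":
  position 2–3: quickly quickly
  position 15–16: quickly quickly
  position 48–49: quickly quickly

3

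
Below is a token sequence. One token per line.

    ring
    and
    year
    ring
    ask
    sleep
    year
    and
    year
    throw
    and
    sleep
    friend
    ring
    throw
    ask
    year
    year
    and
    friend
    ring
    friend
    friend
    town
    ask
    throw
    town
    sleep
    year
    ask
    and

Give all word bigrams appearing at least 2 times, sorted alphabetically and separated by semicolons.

Bigram counts meeting the condition (at least 2 times):
  and year: 2
  friend ring: 2
  sleep year: 2
  year and: 2

and year; friend ring; sleep year; year and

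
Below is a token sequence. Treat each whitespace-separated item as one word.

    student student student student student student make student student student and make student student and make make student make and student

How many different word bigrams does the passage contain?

21 tokens → 20 bigram windows in total.
Repeated bigrams (each contributes count−1 duplicates):
  student student: 8
  make student: 3
  and make: 2
  student and: 2
  student make: 2
12 duplicate windows → 20 − 12 = 8 distinct.

8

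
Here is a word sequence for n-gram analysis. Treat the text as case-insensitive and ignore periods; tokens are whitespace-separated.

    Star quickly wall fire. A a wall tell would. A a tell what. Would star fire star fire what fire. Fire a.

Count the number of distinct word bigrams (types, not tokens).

22 tokens → 21 bigram windows in total.
Repeated bigrams (each contributes count−1 duplicates):
  a a: 2
  fire a: 2
  star fire: 2
3 duplicate windows → 21 − 3 = 18 distinct.

18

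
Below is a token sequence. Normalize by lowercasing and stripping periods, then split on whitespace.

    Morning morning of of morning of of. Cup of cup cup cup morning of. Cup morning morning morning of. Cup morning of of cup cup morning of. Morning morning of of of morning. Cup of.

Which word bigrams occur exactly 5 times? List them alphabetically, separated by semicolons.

of cup; of of

Bigram counts meeting the condition (exactly 5 times):
  of cup: 5
  of of: 5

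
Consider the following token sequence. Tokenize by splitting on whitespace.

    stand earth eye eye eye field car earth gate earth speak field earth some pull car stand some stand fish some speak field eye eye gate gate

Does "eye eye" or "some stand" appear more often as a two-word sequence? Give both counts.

"eye eye" (3 vs 1)

"eye eye": 3 occurrences
"some stand": 1 occurrence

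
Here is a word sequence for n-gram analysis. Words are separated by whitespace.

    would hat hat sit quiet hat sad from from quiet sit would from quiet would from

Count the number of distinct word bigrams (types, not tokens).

16 tokens → 15 bigram windows in total.
Repeated bigrams (each contributes count−1 duplicates):
  from quiet: 2
  would from: 2
2 duplicate windows → 15 − 2 = 13 distinct.

13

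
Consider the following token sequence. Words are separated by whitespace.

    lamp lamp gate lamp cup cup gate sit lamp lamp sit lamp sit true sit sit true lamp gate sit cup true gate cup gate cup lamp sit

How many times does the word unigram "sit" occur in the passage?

Scanning the 28 tokens for "sit":
  position 8: sit
  position 11: sit
  position 13: sit
  position 15: sit
  position 16: sit
  position 20: sit
  position 28: sit

7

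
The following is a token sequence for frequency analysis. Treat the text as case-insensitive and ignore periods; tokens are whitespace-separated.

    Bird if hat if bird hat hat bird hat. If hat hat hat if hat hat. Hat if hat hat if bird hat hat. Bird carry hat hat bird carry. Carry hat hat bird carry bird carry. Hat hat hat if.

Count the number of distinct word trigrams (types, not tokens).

19

41 tokens → 39 trigram windows in total.
Repeated trigrams (each contributes count−1 duplicates):
  hat hat bird: 4
  hat hat if: 4
  carry hat hat: 3
  hat bird carry: 3
  hat hat hat: 3
  hat if hat: 3
  if hat hat: 3
  bird carry hat: 2
  … (3 more repeated)
20 duplicate windows → 39 − 20 = 19 distinct.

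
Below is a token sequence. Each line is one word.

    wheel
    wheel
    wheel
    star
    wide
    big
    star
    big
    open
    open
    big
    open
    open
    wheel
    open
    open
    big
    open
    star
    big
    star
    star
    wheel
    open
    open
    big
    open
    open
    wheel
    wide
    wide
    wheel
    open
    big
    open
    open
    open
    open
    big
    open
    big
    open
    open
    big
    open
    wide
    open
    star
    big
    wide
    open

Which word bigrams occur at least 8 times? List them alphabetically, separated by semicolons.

big open; open open

Bigram counts meeting the condition (at least 8 times):
  big open: 8
  open open: 9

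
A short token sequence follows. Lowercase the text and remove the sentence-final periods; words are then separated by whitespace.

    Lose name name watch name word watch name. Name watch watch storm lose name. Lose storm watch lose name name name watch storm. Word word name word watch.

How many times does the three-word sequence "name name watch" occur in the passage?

Scanning the 26 overlapping trigram windows for "name name watch":
  position 2–4: name name watch
  position 8–10: name name watch
  position 20–22: name name watch

3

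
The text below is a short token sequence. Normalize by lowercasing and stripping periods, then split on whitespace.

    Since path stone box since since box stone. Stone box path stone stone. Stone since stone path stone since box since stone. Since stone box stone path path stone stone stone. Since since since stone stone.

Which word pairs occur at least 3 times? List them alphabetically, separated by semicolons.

path stone; since since; since stone; stone box; stone since; stone stone

Bigram counts meeting the condition (at least 3 times):
  path stone: 4
  since since: 3
  since stone: 4
  stone box: 3
  stone since: 4
  stone stone: 6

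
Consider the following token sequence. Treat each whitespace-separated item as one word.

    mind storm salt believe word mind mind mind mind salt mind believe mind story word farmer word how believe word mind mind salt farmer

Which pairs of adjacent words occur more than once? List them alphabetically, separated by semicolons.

Bigram counts meeting the condition (more than once):
  believe word: 2
  mind mind: 4
  mind salt: 2
  word mind: 2

believe word; mind mind; mind salt; word mind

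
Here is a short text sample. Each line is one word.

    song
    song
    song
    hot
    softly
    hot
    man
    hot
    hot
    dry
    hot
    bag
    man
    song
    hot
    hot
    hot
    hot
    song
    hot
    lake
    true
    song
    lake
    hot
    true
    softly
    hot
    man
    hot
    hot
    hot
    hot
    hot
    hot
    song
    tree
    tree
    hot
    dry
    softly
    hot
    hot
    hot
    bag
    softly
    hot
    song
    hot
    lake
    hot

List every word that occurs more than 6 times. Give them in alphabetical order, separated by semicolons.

hot; song

Unigram counts meeting the condition (more than 6 times):
  hot: 25
  song: 8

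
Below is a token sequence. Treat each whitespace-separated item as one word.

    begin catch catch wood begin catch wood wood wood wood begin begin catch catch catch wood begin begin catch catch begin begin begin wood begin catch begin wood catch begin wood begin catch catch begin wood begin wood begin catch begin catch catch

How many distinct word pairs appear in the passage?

9

43 tokens → 42 bigram windows in total.
Repeated bigrams (each contributes count−1 duplicates):
  begin catch: 8
  wood begin: 7
  catch catch: 6
  begin wood: 5
  catch begin: 5
  begin begin: 4
  catch wood: 3
  wood wood: 3
33 duplicate windows → 42 − 33 = 9 distinct.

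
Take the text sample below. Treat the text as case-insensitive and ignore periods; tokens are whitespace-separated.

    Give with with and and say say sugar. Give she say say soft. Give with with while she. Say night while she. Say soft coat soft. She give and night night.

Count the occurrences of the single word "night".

Scanning the 31 tokens for "night":
  position 20: night
  position 30: night
  position 31: night

3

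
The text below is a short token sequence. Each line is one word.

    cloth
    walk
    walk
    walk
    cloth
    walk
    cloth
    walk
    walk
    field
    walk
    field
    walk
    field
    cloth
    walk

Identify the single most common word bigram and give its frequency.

"cloth walk", 4 times

Bigram frequencies (highest first):
  cloth walk: 4
  walk walk: 3
  walk field: 3
  walk cloth: 2
  field walk: 2
  field cloth: 1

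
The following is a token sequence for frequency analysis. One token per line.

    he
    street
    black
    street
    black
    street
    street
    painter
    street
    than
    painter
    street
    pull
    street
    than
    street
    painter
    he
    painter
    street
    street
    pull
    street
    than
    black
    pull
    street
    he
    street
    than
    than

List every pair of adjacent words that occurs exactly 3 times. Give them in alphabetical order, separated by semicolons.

Bigram counts meeting the condition (exactly 3 times):
  painter street: 3
  pull street: 3

painter street; pull street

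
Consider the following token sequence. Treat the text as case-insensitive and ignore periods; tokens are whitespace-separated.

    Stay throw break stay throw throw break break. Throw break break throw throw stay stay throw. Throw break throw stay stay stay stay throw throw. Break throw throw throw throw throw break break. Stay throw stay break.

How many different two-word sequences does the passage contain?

37 tokens → 36 bigram windows in total.
Repeated bigrams (each contributes count−1 duplicates):
  throw throw: 8
  throw break: 6
  stay throw: 5
  break throw: 4
  stay stay: 4
  break break: 3
  throw stay: 3
  break stay: 2
27 duplicate windows → 36 − 27 = 9 distinct.

9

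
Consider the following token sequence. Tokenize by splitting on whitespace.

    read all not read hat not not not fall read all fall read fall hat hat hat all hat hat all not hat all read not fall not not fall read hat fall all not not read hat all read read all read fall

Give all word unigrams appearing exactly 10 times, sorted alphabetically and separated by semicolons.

Unigram counts meeting the condition (exactly 10 times):
  not: 10
  read: 10

not; read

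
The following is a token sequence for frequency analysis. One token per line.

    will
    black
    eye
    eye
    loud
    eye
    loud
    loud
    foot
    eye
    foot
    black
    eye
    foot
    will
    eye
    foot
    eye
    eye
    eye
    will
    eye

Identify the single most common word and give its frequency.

Unigram frequencies (highest first):
  eye: 10
  foot: 4
  will: 3
  loud: 3
  black: 2

"eye", 10 times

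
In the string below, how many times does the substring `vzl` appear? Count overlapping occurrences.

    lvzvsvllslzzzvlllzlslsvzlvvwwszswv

1

Sliding a length-3 window over the 34 characters (32 positions):
  position 23–25: vzl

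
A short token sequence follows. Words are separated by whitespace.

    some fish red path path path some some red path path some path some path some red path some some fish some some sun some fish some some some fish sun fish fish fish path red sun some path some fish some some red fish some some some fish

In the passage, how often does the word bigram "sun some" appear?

2

Scanning the 48 overlapping bigram windows for "sun some":
  position 24–25: sun some
  position 37–38: sun some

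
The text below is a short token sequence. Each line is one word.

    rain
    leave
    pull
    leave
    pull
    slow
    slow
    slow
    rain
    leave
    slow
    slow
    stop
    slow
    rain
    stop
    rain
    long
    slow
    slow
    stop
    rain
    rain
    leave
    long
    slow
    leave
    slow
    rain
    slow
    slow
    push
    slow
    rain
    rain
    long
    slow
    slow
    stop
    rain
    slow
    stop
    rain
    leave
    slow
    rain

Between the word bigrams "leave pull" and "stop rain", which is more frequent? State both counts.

"stop rain" (4 vs 2)

"leave pull": 2 occurrences
"stop rain": 4 occurrences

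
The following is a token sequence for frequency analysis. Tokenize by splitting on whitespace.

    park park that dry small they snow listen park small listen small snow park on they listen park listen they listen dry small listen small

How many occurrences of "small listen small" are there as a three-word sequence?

Scanning the 23 overlapping trigram windows for "small listen small":
  position 10–12: small listen small
  position 23–25: small listen small

2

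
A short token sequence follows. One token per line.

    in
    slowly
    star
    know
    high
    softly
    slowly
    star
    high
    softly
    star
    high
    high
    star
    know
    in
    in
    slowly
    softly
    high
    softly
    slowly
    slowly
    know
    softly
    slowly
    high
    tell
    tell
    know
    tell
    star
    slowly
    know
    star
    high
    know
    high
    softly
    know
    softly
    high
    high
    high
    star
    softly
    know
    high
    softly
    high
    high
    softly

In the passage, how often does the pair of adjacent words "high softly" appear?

Scanning the 51 overlapping bigram windows for "high softly":
  position 5–6: high softly
  position 9–10: high softly
  position 20–21: high softly
  position 38–39: high softly
  position 48–49: high softly
  position 51–52: high softly

6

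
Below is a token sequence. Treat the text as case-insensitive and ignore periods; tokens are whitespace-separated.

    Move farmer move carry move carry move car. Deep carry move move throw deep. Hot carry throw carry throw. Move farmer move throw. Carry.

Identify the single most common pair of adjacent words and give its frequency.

Bigram frequencies (highest first):
  carry move: 3
  move farmer: 2
  farmer move: 2
  move carry: 2
  move throw: 2
  carry throw: 2
  … (9 more, each ≤ 2)

"carry move", 3 times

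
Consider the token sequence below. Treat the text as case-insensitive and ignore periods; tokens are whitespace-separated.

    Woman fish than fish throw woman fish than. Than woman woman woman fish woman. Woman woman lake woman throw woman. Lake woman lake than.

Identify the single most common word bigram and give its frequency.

"woman woman", 4 times

Bigram frequencies (highest first):
  woman woman: 4
  woman fish: 3
  woman lake: 3
  fish than: 2
  throw woman: 2
  lake woman: 2
  … (7 more, each ≤ 1)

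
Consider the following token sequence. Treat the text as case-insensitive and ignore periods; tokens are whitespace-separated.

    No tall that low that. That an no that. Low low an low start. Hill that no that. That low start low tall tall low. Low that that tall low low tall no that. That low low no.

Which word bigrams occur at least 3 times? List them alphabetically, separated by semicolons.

low low; no that; that low; that that

Bigram counts meeting the condition (at least 3 times):
  low low: 4
  no that: 3
  that low: 4
  that that: 4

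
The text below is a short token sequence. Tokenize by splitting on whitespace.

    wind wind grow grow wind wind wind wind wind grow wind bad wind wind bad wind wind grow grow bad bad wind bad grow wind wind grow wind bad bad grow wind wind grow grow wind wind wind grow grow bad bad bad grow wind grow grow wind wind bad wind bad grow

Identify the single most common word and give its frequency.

"wind", 25 times

Unigram frequencies (highest first):
  wind: 25
  grow: 16
  bad: 12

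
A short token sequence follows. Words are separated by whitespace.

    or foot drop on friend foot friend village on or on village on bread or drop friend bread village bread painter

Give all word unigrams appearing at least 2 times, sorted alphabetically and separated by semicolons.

Unigram counts meeting the condition (at least 2 times):
  bread: 3
  drop: 2
  foot: 2
  friend: 3
  on: 4
  or: 3
  village: 3

bread; drop; foot; friend; on; or; village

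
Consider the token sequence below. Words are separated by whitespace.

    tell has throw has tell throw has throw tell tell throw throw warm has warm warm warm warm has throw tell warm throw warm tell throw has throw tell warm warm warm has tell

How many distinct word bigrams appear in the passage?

15

34 tokens → 33 bigram windows in total.
Repeated bigrams (each contributes count−1 duplicates):
  warm warm: 5
  has throw: 4
  tell throw: 3
  throw has: 3
  throw tell: 3
  warm has: 3
  has tell: 2
  tell warm: 2
  … (1 more repeated)
18 duplicate windows → 33 − 18 = 15 distinct.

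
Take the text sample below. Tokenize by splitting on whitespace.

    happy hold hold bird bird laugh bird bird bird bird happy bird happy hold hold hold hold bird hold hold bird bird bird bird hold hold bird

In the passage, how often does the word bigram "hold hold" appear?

6

Scanning the 26 overlapping bigram windows for "hold hold":
  position 2–3: hold hold
  position 14–15: hold hold
  position 15–16: hold hold
  position 16–17: hold hold
  position 19–20: hold hold
  position 25–26: hold hold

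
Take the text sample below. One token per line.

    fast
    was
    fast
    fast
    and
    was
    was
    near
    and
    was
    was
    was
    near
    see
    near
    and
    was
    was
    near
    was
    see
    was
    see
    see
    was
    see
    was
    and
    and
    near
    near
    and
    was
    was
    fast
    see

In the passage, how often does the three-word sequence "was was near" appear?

Scanning the 34 overlapping trigram windows for "was was near":
  position 6–8: was was near
  position 11–13: was was near
  position 17–19: was was near

3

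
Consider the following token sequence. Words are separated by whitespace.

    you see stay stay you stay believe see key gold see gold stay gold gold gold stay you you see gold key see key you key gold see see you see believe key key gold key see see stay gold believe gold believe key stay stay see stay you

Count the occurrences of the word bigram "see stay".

Scanning the 48 overlapping bigram windows for "see stay":
  position 2–3: see stay
  position 38–39: see stay
  position 47–48: see stay

3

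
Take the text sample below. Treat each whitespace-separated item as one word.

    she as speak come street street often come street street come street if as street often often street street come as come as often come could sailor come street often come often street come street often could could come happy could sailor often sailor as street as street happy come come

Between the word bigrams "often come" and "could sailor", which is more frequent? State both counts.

"often come" (3 vs 2)

"often come": 3 occurrences
"could sailor": 2 occurrences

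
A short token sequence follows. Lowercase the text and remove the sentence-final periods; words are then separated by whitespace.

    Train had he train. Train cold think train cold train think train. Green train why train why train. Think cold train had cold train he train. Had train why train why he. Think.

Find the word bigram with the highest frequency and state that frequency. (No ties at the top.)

"train why", 4 times

Bigram frequencies (highest first):
  train why: 4
  train had: 3
  cold train: 3
  why train: 3
  he train: 2
  train cold: 2
  … (13 more, each ≤ 2)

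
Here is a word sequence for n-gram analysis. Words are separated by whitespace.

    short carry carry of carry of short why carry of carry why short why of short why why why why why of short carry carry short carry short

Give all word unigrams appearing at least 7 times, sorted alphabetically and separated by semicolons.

carry; short; why

Unigram counts meeting the condition (at least 7 times):
  carry: 8
  short: 7
  why: 8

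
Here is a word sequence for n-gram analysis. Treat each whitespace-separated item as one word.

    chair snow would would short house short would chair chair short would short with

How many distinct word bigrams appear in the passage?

14 tokens → 13 bigram windows in total.
Repeated bigrams (each contributes count−1 duplicates):
  short would: 2
  would short: 2
2 duplicate windows → 13 − 2 = 11 distinct.

11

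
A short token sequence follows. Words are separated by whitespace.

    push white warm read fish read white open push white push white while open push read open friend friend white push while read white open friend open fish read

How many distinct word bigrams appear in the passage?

29 tokens → 28 bigram windows in total.
Repeated bigrams (each contributes count−1 duplicates):
  push white: 3
  fish read: 2
  open friend: 2
  open push: 2
  read white: 2
  white open: 2
  white push: 2
8 duplicate windows → 28 − 8 = 20 distinct.

20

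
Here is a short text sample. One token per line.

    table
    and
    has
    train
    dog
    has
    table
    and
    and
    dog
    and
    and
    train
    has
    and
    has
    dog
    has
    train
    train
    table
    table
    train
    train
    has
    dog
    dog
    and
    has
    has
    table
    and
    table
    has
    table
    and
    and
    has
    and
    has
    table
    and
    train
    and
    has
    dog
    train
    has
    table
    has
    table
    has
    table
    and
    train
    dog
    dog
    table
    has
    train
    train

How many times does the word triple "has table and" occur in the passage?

5

Scanning the 59 overlapping trigram windows for "has table and":
  position 6–8: has table and
  position 30–32: has table and
  position 34–36: has table and
  position 40–42: has table and
  position 52–54: has table and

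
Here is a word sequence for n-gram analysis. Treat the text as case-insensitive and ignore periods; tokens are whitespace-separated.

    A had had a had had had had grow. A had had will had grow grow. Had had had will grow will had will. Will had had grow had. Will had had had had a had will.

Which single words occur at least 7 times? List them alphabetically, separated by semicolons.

Unigram counts meeting the condition (at least 7 times):
  had: 21
  will: 7

had; will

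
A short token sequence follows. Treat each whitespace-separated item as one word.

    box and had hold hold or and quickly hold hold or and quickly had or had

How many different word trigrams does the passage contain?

16 tokens → 14 trigram windows in total.
Repeated trigrams (each contributes count−1 duplicates):
  hold hold or: 2
  hold or and: 2
  or and quickly: 2
3 duplicate windows → 14 − 3 = 11 distinct.

11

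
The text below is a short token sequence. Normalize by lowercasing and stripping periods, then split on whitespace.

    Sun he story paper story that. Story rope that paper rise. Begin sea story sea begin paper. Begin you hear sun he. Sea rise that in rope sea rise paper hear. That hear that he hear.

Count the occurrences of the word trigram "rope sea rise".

1

Scanning the 34 overlapping trigram windows for "rope sea rise":
  position 27–29: rope sea rise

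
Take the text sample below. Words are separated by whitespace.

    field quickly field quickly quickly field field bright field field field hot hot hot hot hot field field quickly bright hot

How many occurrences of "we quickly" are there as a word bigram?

Scanning the 20 overlapping bigram windows for "we quickly":
  (none found)

0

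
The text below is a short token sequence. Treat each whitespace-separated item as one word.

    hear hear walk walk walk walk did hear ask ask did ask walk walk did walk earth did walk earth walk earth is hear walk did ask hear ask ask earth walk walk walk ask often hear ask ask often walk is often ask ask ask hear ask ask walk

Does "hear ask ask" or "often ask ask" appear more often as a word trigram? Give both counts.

"hear ask ask": 4 occurrences
"often ask ask": 1 occurrence

"hear ask ask" (4 vs 1)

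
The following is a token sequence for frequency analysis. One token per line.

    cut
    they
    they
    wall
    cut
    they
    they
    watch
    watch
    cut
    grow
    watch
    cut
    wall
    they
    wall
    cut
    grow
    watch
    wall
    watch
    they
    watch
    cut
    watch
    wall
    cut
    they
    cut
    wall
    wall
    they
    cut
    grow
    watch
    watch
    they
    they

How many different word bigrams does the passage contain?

17

38 tokens → 37 bigram windows in total.
Repeated bigrams (each contributes count−1 duplicates):
  cut grow: 3
  cut they: 3
  grow watch: 3
  they they: 3
  wall cut: 3
  watch cut: 3
  cut wall: 2
  they cut: 2
  … (6 more repeated)
20 duplicate windows → 37 − 20 = 17 distinct.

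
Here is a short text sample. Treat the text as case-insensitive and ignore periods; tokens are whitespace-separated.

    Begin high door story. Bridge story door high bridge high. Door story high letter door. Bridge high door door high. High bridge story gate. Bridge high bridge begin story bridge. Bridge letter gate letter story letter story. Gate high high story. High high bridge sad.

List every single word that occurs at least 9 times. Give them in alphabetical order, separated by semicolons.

bridge; high

Unigram counts meeting the condition (at least 9 times):
  bridge: 9
  high: 12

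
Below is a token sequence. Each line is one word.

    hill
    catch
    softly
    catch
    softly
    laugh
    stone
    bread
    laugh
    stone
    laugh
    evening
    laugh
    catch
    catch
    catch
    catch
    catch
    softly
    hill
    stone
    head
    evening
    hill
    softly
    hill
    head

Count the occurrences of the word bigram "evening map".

Scanning the 26 overlapping bigram windows for "evening map":
  (none found)

0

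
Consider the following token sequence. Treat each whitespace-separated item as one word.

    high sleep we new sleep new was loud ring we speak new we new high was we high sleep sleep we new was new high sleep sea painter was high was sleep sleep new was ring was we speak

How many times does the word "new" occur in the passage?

Scanning the 39 tokens for "new":
  position 4: new
  position 6: new
  position 12: new
  position 14: new
  position 22: new
  position 24: new
  position 34: new

7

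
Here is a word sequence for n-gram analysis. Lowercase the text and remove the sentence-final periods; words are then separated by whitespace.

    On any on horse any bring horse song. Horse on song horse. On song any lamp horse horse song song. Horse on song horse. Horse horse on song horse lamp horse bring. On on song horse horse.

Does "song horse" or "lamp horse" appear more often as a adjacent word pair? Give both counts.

"song horse": 6 occurrences
"lamp horse": 2 occurrences

"song horse" (6 vs 2)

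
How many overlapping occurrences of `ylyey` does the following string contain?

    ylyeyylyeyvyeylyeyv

3

Sliding a length-5 window over the 19 characters (15 positions):
  position 1–5: ylyey
  position 6–10: ylyey
  position 14–18: ylyey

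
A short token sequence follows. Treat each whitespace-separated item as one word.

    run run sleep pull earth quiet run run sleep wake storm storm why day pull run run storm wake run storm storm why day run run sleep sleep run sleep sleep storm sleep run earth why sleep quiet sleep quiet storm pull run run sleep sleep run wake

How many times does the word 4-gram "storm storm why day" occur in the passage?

Scanning the 45 overlapping 4-gram windows for "storm storm why day":
  position 11–14: storm storm why day
  position 21–24: storm storm why day

2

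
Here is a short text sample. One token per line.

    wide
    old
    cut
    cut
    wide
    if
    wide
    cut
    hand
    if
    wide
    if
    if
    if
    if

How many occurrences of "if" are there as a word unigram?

6

Scanning the 15 tokens for "if":
  position 6: if
  position 10: if
  position 12: if
  position 13: if
  position 14: if
  position 15: if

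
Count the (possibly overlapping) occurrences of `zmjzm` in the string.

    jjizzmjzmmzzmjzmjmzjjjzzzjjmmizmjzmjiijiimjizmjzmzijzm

Sliding a length-5 window over the 54 characters (50 positions):
  position 5–9: zmjzm
  position 12–16: zmjzm
  position 31–35: zmjzm
  position 45–49: zmjzm

4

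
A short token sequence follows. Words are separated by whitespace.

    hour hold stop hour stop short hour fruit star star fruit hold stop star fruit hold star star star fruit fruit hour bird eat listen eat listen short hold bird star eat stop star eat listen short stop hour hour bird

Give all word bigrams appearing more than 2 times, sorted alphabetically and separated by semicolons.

eat listen; star fruit; star star

Bigram counts meeting the condition (more than 2 times):
  eat listen: 3
  star fruit: 3
  star star: 3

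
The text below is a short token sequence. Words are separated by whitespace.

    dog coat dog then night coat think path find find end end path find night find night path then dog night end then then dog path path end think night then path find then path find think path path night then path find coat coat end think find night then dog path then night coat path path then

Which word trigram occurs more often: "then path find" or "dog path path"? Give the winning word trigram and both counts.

"then path find" (3 vs 1)

"then path find": 3 occurrences
"dog path path": 1 occurrence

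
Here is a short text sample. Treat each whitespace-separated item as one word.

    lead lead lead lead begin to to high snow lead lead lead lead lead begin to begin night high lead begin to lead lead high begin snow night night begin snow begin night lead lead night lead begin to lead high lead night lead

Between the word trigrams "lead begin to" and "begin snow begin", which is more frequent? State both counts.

"lead begin to" (4 vs 1)

"lead begin to": 4 occurrences
"begin snow begin": 1 occurrence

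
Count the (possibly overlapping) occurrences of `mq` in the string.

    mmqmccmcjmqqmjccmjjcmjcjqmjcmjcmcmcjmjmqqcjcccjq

Sliding a length-2 window over the 48 characters (47 positions):
  position 2–3: mq
  position 10–11: mq
  position 39–40: mq

3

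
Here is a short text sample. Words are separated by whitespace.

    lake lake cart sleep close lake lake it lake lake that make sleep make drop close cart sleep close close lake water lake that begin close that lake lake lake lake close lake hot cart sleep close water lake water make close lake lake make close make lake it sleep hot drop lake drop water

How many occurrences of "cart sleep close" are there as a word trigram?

3

Scanning the 53 overlapping trigram windows for "cart sleep close":
  position 3–5: cart sleep close
  position 17–19: cart sleep close
  position 35–37: cart sleep close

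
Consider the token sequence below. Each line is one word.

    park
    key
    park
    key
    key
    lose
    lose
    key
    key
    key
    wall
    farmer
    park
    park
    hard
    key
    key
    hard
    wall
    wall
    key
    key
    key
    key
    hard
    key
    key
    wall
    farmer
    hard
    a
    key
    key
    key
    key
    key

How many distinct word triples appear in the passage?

36 tokens → 34 trigram windows in total.
Repeated trigrams (each contributes count−1 duplicates):
  key key key: 6
  hard key key: 2
  key key hard: 2
  key key wall: 2
  key wall farmer: 2
9 duplicate windows → 34 − 9 = 25 distinct.

25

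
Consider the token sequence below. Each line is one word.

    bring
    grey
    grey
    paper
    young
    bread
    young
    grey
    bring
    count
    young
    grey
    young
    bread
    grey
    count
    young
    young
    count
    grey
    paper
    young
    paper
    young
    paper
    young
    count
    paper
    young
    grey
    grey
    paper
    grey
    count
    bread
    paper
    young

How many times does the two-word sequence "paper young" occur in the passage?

Scanning the 36 overlapping bigram windows for "paper young":
  position 4–5: paper young
  position 21–22: paper young
  position 23–24: paper young
  position 25–26: paper young
  position 28–29: paper young
  position 36–37: paper young

6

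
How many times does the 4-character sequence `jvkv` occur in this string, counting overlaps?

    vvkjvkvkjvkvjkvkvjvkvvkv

3

Sliding a length-4 window over the 24 characters (21 positions):
  position 4–7: jvkv
  position 9–12: jvkv
  position 18–21: jvkv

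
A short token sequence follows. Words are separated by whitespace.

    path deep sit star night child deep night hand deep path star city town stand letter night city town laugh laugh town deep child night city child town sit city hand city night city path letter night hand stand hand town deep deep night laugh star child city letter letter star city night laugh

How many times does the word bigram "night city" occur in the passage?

3

Scanning the 53 overlapping bigram windows for "night city":
  position 17–18: night city
  position 25–26: night city
  position 33–34: night city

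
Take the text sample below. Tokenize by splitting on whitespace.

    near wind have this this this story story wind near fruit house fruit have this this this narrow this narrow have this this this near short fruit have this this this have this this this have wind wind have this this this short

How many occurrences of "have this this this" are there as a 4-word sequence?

Scanning the 40 overlapping 4-gram windows for "have this this this":
  position 3–6: have this this this
  position 14–17: have this this this
  position 21–24: have this this this
  position 28–31: have this this this
  position 32–35: have this this this
  position 39–42: have this this this

6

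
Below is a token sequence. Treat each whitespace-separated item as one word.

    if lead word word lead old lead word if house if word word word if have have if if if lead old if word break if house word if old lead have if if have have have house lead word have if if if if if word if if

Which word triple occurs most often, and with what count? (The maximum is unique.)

"if if if", 4 times

Trigram frequencies (highest first):
  if if if: 4
  have if if: 3
  if have have: 2
  if lead word: 1
  lead word word: 1
  word word lead: 1
  … (35 more, each ≤ 1)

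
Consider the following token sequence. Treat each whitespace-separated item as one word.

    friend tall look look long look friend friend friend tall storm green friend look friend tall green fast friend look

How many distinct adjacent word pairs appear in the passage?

20 tokens → 19 bigram windows in total.
Repeated bigrams (each contributes count−1 duplicates):
  friend tall: 3
  friend friend: 2
  friend look: 2
  look friend: 2
5 duplicate windows → 19 − 5 = 14 distinct.

14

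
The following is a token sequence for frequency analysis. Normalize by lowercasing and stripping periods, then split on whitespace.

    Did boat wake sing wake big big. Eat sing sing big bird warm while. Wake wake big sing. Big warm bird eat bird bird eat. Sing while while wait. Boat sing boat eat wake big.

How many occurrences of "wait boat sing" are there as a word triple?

1

Scanning the 33 overlapping trigram windows for "wait boat sing":
  position 29–31: wait boat sing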